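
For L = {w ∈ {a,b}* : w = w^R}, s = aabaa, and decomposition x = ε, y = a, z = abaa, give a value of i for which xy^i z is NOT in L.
i = 2

xy²z = ε · aa · abaa = aaabaa; aaabaa reversed is aabaaa ≠ aaabaa, so it is not a palindrome and is not in L.
(Other choices also work, e.g. i = 0, 3; only i = 1 is guaranteed to stay in L since xy¹z = s.)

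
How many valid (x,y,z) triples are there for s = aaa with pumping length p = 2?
3

For s = 'aaa' with pumping length p = 2:

Constraints: |xy| ≤ 2, |y| > 0

Valid decompositions (|xy| ≤ p, |y| ≥ 1):
  • x='', y='a', z='aa'
  • x='a', y='a', z='a'
  • x='', y='aa', z='a'

Total count: 3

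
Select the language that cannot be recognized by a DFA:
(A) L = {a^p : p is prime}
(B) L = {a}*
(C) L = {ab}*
(A) {a^p : p is prime}

(A) L = {a^p : p is prime} is NOT regular.

The pumping lemma can be used to prove this:
After pumping, the length becomes composite

The other languages are regular because they can be recognized by finite automata.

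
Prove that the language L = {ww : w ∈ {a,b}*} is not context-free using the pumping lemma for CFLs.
Assume for contradiction that L is context-free, and let p ≥ 1 be the pumping length given by the pumping lemma for CFLs.
Choose s = a^p b^p a^p b^p. Then s ∈ L (take w = a^p b^p) and |s| = 4p ≥ p.
By the CFL pumping lemma, s = uvxyz for some u, v, x, y, z with |vxy| ≤ p, |vy| ≥ 1, and uv^i xy^i z ∈ L for every i ≥ 0.

Write s as four blocks A₁ B₁ A₂ B₂ with A₁ = A₂ = a^p and B₁ = B₂ = b^p. Since |vxy| ≤ p, the window vxy lies inside at most two adjacent blocks. Take i = 0 and let t = uxz, so |t| = 4p − |vy| with 1 ≤ |vy| ≤ p. If |t| is odd, t ∉ L immediately, so assume |vy| is even (hence |vy| ≥ 2) and |t|/2 = 2p − |vy|/2, which satisfies p ≤ |t|/2 ≤ 2p − 1.

Case 1 (vxy inside A₁B₁): t = a^(p−j) b^(p−l) a^p b^p with j + l = |vy|. The second half of t has length < 2p, so it is a suffix of the trailing a^p b^p and ends in b; the first half is a^(p−j) b^(p−l) a^((j+l)/2), which ends in a because (j+l)/2 ≥ 1. The halves differ, so t ∉ L.

Case 2 (vxy inside B₁A₂, straddling the middle): t = a^p b^(p−j) a^(p−l) b^p with j + l = |vy|. If t = ww, then w is a prefix of t of length ≥ p, so w begins with a^p; and w is a suffix of t of length ≥ p, so w ends with b^p. That forces |w| ≥ 2p, contradicting |w| = |t|/2 ≤ 2p − 1. So t ∉ L.

Case 3 (vxy inside A₂B₂): t = a^p b^p a^(p−j) b^(p−l) with j + l = |vy|. The first half of t is a prefix of a^p b^p, so it begins with a; the second half is b^((j+l)/2) a^(p−j) b^(p−l), which begins with b. The halves differ, so t ∉ L.

In every case uv⁰xy⁰z = uxz ∉ L.

This contradicts the CFL pumping lemma, which requires uv^i xy^i z ∈ L for all i ≥ 0.
Hence L = {ww : w ∈ {a,b}*} is not context-free. ∎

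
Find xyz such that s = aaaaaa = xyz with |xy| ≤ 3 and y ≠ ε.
x = '', y = 'aa', z = 'aaaa'

For s = aaaaaa and p = 3, one valid decomposition is:
- x = '' (length 0)
- y = 'aa' (length 2)
- z = 'aaaa' (length 4)

Verification:
- xyz = '' + 'aa' + 'aaaa' = aaaaaa ✓
- |xy| = 2 ≤ 3 ✓
- |y| = 2 > 0 ✓

All pumping lemma constraints are satisfied.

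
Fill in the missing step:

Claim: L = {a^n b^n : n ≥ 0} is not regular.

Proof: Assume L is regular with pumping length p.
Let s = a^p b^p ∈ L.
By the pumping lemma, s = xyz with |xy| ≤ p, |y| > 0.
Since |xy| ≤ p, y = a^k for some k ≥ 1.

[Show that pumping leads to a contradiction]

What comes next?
Consider xy²z = a^(p+k) b^p.

Since k ≥ 1, we have p + k > p.
So xy²z has more a's than b's: (p+k) a's vs p b's.
This means xy²z ∉ L because a^n b^n requires equal counts.

This contradicts the pumping lemma which states xy²z ∈ L.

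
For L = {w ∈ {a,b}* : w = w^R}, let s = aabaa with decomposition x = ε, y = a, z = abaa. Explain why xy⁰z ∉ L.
xy⁰z = abaa ∉ L

Pumping with i = 0 replaces y = a by y⁰ = ε:
- Original: s = xyz = aabaa; aabaa reversed is aabaa, the same string, so it is a palindrome and is in L
- Pumped: xy⁰z = ε · ε · abaa = abaa
- abaa reversed is aaba ≠ abaa, so it is not a palindrome and is not in L

The pumping lemma would require xy⁰z ∈ L, so this decomposition yields a contradiction.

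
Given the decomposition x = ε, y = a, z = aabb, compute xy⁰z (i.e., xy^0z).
aabb

Given x = '', y = 'a', z = 'aabb' and i = 0:

xy^0z = x + y·y·...·y (0 times) + z
       = '' + 'a'^0 + 'aabb'
       = '' + '' + 'aabb'
       = 'aabb'

The pumped string is 'aabb' with length 4.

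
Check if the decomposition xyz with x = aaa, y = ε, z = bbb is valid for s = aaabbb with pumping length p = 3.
Violated: |y| > 0

The decomposition x = aaa, y = ε, z = bbb for s = aaabbb with p = 3
violates the constraint: |y| > 0

|y| = 0, but the pumping lemma requires |y| > 0 (y must be non-empty).

Pumping lemma constraints:
1. xyz = s (decomposition is valid)
2. |xy| ≤ p
3. |y| > 0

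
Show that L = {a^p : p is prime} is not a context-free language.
Assume for contradiction that L is context-free, and let p ≥ 1 be the pumping length given by the pumping lemma for CFLs.
Choose a prime q with q ≥ p and let s = a^q. Then s ∈ L and |s| = q ≥ p.
By the CFL pumping lemma, s = uvxyz for some u, v, x, y, z with |vxy| ≤ p, |vy| ≥ 1, and uv^i xy^i z ∈ L for every i ≥ 0.
All symbols are a's, so only lengths matter: let k = |vy|, with 1 ≤ k ≤ p. Then |uv^i xy^i z| = q + (i − 1)k.

Take i = q + 1: the length is q + qk = q(k + 1).
Both factors satisfy q ≥ 2 and k + 1 ≥ 2, so q(k + 1) is composite and uv^(q+1) xy^(q+1) z ∉ L.

This contradicts the CFL pumping lemma, which requires uv^i xy^i z ∈ L for all i ≥ 0.
Hence L = {a^p : p is prime} is not context-free. ∎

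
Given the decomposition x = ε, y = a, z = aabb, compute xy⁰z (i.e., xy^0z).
aabb

Given x = '', y = 'a', z = 'aabb' and i = 0:

xy^0z = x + y·y·...·y (0 times) + z
       = '' + 'a'^0 + 'aabb'
       = '' + '' + 'aabb'
       = 'aabb'

The pumped string is 'aabb' with length 4.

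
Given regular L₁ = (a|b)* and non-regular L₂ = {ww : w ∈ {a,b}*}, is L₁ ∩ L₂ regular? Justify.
No — L₁ ∩ L₂ is not regular.

(a|b)* is all strings over {a,b}, so L₁ ∩ L₂ = {ww : w ∈ {a,b}*} = L₂ itself, which is not regular (pump s = a^p b a^p b).

Note that the bare facts "L₁ regular, L₂ non-regular" do not settle the question by themselves: the closure of regular languages under ∪, ∩, complement and difference applies only when BOTH operands are regular. With a non-regular operand the result can come out regular or non-regular depending on the specific languages, so one has to work out L₁ ∩ L₂ for this particular pair, as above.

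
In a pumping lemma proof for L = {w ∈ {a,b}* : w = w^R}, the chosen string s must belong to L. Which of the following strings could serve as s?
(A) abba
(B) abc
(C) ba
(A) abba

The pumping lemma is applied to a string s that lies in L, so first check membership of each option:
- (A) abba reversed is abba, the same string, so it is a palindrome and is in L ✓
- (B) abc reversed is cba ≠ abc, so it is not a palindrome and is not in L ✗
- (C) ba reversed is ab ≠ ba, so it is not a palindrome and is not in L ✗

Only (A) abba is in L, so it is the only candidate that could play the role of s.
(In a complete proof one picks s in terms of the pumping length p so that |s| ≥ p is guaranteed; a fixed string like abba illustrates the shape of such an s.)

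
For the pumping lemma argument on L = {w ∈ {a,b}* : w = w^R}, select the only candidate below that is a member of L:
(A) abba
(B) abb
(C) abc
(A) abba

The pumping lemma is applied to a string s that lies in L, so first check membership of each option:
- (A) abba reversed is abba, the same string, so it is a palindrome and is in L ✓
- (B) abb reversed is bba ≠ abb, so it is not a palindrome and is not in L ✗
- (C) abc reversed is cba ≠ abc, so it is not a palindrome and is not in L ✗

Only (A) abba is in L, so it is the only candidate that could play the role of s.
(In a complete proof one picks s in terms of the pumping length p so that |s| ≥ p is guaranteed; a fixed string like abba illustrates the shape of such an s.)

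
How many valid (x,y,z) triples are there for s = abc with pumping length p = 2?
3

For s = 'abc' with pumping length p = 2:

Constraints: |xy| ≤ 2, |y| > 0

Valid decompositions (|xy| ≤ p, |y| ≥ 1):
  • x='', y='a', z='bc'
  • x='a', y='b', z='c'
  • x='', y='ab', z='c'

Total count: 3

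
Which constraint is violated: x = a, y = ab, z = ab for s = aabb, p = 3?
Violated: xyz = s

The decomposition x = a, y = ab, z = ab for s = aabb with p = 3
violates the constraint: xyz = s

xyz = 'a' + 'ab' + 'ab' = 'aabab' ≠ 'aabb' = s. The decomposition doesn't reconstruct s.

Pumping lemma constraints:
1. xyz = s (decomposition is valid)
2. |xy| ≤ p
3. |y| > 0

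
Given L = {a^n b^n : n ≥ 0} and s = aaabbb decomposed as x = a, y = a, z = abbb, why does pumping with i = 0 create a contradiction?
xy⁰z = aabbb ∉ L

Pumping with i = 0 replaces y = a by y⁰ = ε:
- Original: s = xyz = aaabbb; aaabbb = a^3 b^3 has equal counts (3 = 3), so it is in L
- Pumped: xy⁰z = a · ε · abbb = aabbb
- aabbb has 2 a's and 3 b's; 2 ≠ 3, so it is not in L

The pumping lemma would require xy⁰z ∈ L, so this decomposition yields a contradiction.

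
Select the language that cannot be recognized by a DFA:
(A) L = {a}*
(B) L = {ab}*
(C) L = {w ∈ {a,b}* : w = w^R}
(C) {w ∈ {a,b}* : w = w^R}

(C) L = {w ∈ {a,b}* : w = w^R} is NOT regular.

The pumping lemma can be used to prove this:
After pumping, the string is no longer symmetric

The other languages are regular because they can be recognized by finite automata.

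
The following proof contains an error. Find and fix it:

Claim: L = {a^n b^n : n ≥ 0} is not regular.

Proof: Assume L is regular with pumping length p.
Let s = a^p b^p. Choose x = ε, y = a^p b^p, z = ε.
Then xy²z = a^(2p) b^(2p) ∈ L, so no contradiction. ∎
Error: The decomposition violates |xy| ≤ p. With y = a^p b^p, |xy| = |y| = 2p > p. (The proof also miscomputes xy²z, which would be a^p b^p a^p b^p rather than a^(2p) b^(2p), and it wrongly treats one harmless decomposition as settling the matter — the prover does not get to choose the decomposition.)

Correction: The pumping lemma requires |xy| ≤ p, and the argument must handle every decomposition satisfying |xy| ≤ p, |y| ≥ 1. Since s starts with p a's, any such y consists only of a's, say y = a^k with k ≥ 1. Then xy²z = a^(p+k) b^p has unequal numbers of a's and b's, so xy²z ∉ L — the required contradiction.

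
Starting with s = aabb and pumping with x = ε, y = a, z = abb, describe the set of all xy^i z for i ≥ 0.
{xy^i z : i ≥ 0} = {a^(i+1) b^2 : i ≥ 0} = {abb, aabb, aaabb, ...}

With x = ε, y = a, z = abb: Starting with aabb and pumping the first 'a' (z = abb keeps the second 'a'), we get strings with i+1 a's followed by 2 b's for i = 0, 1, 2, ...; note bb is not produced because z always contributes one a.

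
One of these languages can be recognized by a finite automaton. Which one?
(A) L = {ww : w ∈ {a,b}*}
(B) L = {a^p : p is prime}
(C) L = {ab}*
(C) {ab}*

(C) L = {ab}* is regular.

This can be recognized by a finite automaton (DFA/NFA).
Regular expressions like {ab}* define regular languages.

The other choices are not regular:
- {ww : w ∈ {a,b}*}: After pumping, the two halves no longer match
- {a^p : p is prime}: After pumping, the length becomes composite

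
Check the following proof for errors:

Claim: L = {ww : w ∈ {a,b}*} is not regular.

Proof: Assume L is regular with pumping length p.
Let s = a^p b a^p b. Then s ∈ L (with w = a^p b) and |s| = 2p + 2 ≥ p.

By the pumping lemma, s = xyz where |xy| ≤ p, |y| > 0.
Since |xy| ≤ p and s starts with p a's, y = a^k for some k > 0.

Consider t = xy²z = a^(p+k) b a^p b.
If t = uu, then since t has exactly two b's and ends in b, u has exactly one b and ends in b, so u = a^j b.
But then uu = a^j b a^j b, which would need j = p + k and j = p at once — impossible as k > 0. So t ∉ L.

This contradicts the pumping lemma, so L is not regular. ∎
The proof is correct.

This proof is valid because:
1. s = a^p b a^p b is in L and is chosen in terms of p, so |s| ≥ p holds for every p
2. The decomposition analysis is correct: |xy| ≤ p forces y to lie inside the leading a's
3. The contradiction is valid: the argument shows a^(p+k) b a^p b cannot be split into two equal halves
4. The conclusion follows logically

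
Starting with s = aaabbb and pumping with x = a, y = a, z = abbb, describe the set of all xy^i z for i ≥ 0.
{xy^i z : i ≥ 0} = {a^(2+i) b^3 : i ≥ 0} = {aabbb, aaabbb, aaaabbb, ...}

With x = a, y = a, z = abbb: Starting with aaabbb and pumping the second 'a', we get strings with 2+i a's followed by 3 b's for i = 0, 1, 2, ...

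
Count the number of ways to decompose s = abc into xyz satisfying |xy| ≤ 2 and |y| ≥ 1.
3

For s = 'abc' with pumping length p = 2:

Constraints: |xy| ≤ 2, |y| > 0

Valid decompositions (|xy| ≤ p, |y| ≥ 1):
  • x='', y='a', z='bc'
  • x='a', y='b', z='c'
  • x='', y='ab', z='c'

Total count: 3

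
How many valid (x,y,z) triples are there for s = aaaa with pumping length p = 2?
3

For s = 'aaaa' with pumping length p = 2:

Constraints: |xy| ≤ 2, |y| > 0

Valid decompositions (|xy| ≤ p, |y| ≥ 1):
  • x='', y='a', z='aaa'
  • x='a', y='a', z='aa'
  • x='', y='aa', z='aa'

Total count: 3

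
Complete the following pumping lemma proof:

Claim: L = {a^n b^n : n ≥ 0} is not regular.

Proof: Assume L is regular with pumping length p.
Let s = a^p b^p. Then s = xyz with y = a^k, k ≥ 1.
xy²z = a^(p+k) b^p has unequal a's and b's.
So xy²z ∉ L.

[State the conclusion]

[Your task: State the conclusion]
This contradicts the pumping lemma for regular languages,
which guarantees xy^i z ∈ L for all i ≥ 0.

Since our assumption that L is regular leads to a contradiction,
we conclude that L = {a^n b^n : n ≥ 0} is NOT regular. ∎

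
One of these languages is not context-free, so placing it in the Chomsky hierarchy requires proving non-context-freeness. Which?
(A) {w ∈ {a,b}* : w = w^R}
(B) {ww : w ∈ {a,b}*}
(B) {ww : w ∈ {a,b}*}

(B) {ww : w ∈ {a,b}*} requires the CFL pumping lemma.

- {w ∈ {a,b}* : w = w^R} is context-free (but not regular)
  • Can be shown non-regular with the regular pumping lemma
  • After pumping, the string is no longer symmetric

- {ww : w ∈ {a,b}*} is NOT context-free
  • Requires the CFL pumping lemma to prove
  • Cannot verify equality of two arbitrary substrings

The CFL pumping lemma is "stronger" in that it can prove non-membership
in the larger class of context-free languages.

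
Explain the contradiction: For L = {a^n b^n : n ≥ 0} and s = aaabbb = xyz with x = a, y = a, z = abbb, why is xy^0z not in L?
xy⁰z = aabbb ∉ L

Pumping with i = 0 replaces y = a by y⁰ = ε:
- Original: s = xyz = aaabbb; aaabbb = a^3 b^3 has equal counts (3 = 3), so it is in L
- Pumped: xy⁰z = a · ε · abbb = aabbb
- aabbb has 2 a's and 3 b's; 2 ≠ 3, so it is not in L

The pumping lemma would require xy⁰z ∈ L, so this decomposition yields a contradiction.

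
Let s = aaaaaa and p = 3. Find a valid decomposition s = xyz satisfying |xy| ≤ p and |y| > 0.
x = '', y = 'aaa', z = 'aaa'

For s = aaaaaa and p = 3, one valid decomposition is:
- x = '' (length 0)
- y = 'aaa' (length 3)
- z = 'aaa' (length 3)

Verification:
- xyz = '' + 'aaa' + 'aaa' = aaaaaa ✓
- |xy| = 3 ≤ 3 ✓
- |y| = 3 > 0 ✓

All pumping lemma constraints are satisfied.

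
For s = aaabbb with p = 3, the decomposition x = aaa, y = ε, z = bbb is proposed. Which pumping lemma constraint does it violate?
Violated: |y| > 0

The decomposition x = aaa, y = ε, z = bbb for s = aaabbb with p = 3
violates the constraint: |y| > 0

|y| = 0, but the pumping lemma requires |y| > 0 (y must be non-empty).

Pumping lemma constraints:
1. xyz = s (decomposition is valid)
2. |xy| ≤ p
3. |y| > 0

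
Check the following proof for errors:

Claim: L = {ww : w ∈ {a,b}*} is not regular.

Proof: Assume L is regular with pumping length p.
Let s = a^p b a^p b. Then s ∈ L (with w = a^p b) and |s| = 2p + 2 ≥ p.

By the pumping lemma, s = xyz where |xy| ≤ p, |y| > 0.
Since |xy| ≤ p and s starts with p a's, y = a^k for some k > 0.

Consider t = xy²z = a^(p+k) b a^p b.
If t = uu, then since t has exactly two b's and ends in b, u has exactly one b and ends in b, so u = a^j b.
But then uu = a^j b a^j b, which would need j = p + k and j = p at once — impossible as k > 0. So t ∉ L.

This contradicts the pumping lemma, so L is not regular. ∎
The proof is correct.

This proof is valid because:
1. s = a^p b a^p b is in L and is chosen in terms of p, so |s| ≥ p holds for every p
2. The decomposition analysis is correct: |xy| ≤ p forces y to lie inside the leading a's
3. The contradiction is valid: the argument shows a^(p+k) b a^p b cannot be split into two equal halves
4. The conclusion follows logically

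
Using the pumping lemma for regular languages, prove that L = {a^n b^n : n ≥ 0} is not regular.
Assume for contradiction that L is regular, and let p ≥ 1 be the pumping length given by the pumping lemma.
Choose s = a^p b^p. Then s ∈ L and |s| = 2p ≥ p.
By the pumping lemma, s = xyz for some x, y, z with |xy| ≤ p, |y| ≥ 1, and xy^i z ∈ L for every i ≥ 0.
Since |xy| ≤ p and the first p symbols of s are all a's, we must have y = a^k for some k with 1 ≤ k ≤ p.

Take i = 2: xy²z = a^(p + k) b^p.
This string has p + k a's but p b's, and p + k > p because k ≥ 1. So xy²z ∉ L.

This contradicts the pumping lemma, which requires xy^i z ∈ L for all i ≥ 0.
Hence L = {a^n b^n : n ≥ 0} is not regular. ∎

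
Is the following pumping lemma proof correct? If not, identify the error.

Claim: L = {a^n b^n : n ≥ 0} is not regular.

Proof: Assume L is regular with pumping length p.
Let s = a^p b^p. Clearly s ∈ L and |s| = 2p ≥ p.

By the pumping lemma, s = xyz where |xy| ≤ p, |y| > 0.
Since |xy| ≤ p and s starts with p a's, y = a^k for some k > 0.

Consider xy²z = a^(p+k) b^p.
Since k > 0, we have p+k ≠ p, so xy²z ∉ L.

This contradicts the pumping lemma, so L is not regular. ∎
The proof is correct.

This proof is valid because:
1. The string s = a^p b^p is correctly in L
2. The decomposition analysis is correct: y must consist only of a's
3. The contradiction is valid: pumping increases a's but not b's
4. The conclusion follows logically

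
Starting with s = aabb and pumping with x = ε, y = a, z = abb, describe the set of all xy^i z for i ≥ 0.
{xy^i z : i ≥ 0} = {a^(i+1) b^2 : i ≥ 0} = {abb, aabb, aaabb, ...}

With x = ε, y = a, z = abb: Starting with aabb and pumping the first 'a' (z = abb keeps the second 'a'), we get strings with i+1 a's followed by 2 b's for i = 0, 1, 2, ...; note bb is not produced because z always contributes one a.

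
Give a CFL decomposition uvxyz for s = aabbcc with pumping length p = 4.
u='a', v='a', x='bb', y='c', z='c'

For s = aabbcc with pumping length p = 4:

One valid decomposition:
- u = 'a'
- v = 'a'
- x = 'bb'
- y = 'c'
- z = 'c'

Verification:
- uvxyz = 'a' + 'a' + 'bb' + 'c' + 'c' = aabbcc ✓
- |vxy| = |'abbc'| = 4 ≤ 4 ✓
- |vy| = |'ac'| = 2 > 0 ✓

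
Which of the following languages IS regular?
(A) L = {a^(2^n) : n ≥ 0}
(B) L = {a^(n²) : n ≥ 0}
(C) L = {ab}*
(C) {ab}*

(C) L = {ab}* is regular.

This can be recognized by a finite automaton (DFA/NFA).
Regular expressions like {ab}* define regular languages.

The other choices are not regular:
- {a^(2^n) : n ≥ 0}: After pumping, length is no longer a power of 2
- {a^(n²) : n ≥ 0}: After pumping, length is no longer a perfect square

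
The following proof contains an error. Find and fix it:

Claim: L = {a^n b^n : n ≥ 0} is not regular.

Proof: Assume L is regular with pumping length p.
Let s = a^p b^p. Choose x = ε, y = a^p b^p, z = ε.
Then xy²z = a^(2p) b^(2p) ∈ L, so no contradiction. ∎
Error: The decomposition violates |xy| ≤ p. With y = a^p b^p, |xy| = |y| = 2p > p. (The proof also miscomputes xy²z, which would be a^p b^p a^p b^p rather than a^(2p) b^(2p), and it wrongly treats one harmless decomposition as settling the matter — the prover does not get to choose the decomposition.)

Correction: The pumping lemma requires |xy| ≤ p, and the argument must handle every decomposition satisfying |xy| ≤ p, |y| ≥ 1. Since s starts with p a's, any such y consists only of a's, say y = a^k with k ≥ 1. Then xy²z = a^(p+k) b^p has unequal numbers of a's and b's, so xy²z ∉ L — the required contradiction.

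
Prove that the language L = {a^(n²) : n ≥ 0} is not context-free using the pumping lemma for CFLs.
Assume for contradiction that L is context-free, and let p ≥ 1 be the pumping length given by the pumping lemma for CFLs.
Choose s = a^(p²). Then s ∈ L and |s| = p² ≥ p.
By the CFL pumping lemma, s = uvxyz for some u, v, x, y, z with |vxy| ≤ p, |vy| ≥ 1, and uv^i xy^i z ∈ L for every i ≥ 0.
All symbols are a's, so only lengths matter: let k = |vy|, with 1 ≤ k ≤ |vxy| ≤ p.

Take i = 2: |uv²xy²z| = p² + k, and p² < p² + k ≤ p² + p < (p + 1)².
So the length lies strictly between consecutive squares and is not a perfect square; uv²xy²z ∉ L.

This contradicts the CFL pumping lemma, which requires uv^i xy^i z ∈ L for all i ≥ 0.
Hence L = {a^(n²) : n ≥ 0} is not context-free. ∎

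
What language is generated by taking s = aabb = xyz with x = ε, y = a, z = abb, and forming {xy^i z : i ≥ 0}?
{xy^i z : i ≥ 0} = {a^(i+1) b^2 : i ≥ 0} = {abb, aabb, aaabb, ...}

With x = ε, y = a, z = abb: Starting with aabb and pumping the first 'a' (z = abb keeps the second 'a'), we get strings with i+1 a's followed by 2 b's for i = 0, 1, 2, ...; note bb is not produced because z always contributes one a.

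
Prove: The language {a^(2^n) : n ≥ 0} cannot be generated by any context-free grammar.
Assume for contradiction that L is context-free, and let p ≥ 1 be the pumping length given by the pumping lemma for CFLs.
Choose s = a^(2^p). Then s ∈ L and |s| = 2^p ≥ p.
By the CFL pumping lemma, s = uvxyz for some u, v, x, y, z with |vxy| ≤ p, |vy| ≥ 1, and uv^i xy^i z ∈ L for every i ≥ 0.
All symbols are a's, so only lengths matter: let k = |vy|, with 1 ≤ k ≤ |vxy| ≤ p < 2^p.

Take i = 2: |uv²xy²z| = 2^p + k, and 2^p < 2^p + k < 2^p + 2^p = 2^(p+1).
So the length lies strictly between consecutive powers of two and is not a power of 2; uv²xy²z ∉ L.

This contradicts the CFL pumping lemma, which requires uv^i xy^i z ∈ L for all i ≥ 0.
Hence L = {a^(2^n) : n ≥ 0} is not context-free. ∎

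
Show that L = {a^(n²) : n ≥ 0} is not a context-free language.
Assume for contradiction that L is context-free, and let p ≥ 1 be the pumping length given by the pumping lemma for CFLs.
Choose s = a^(p²). Then s ∈ L and |s| = p² ≥ p.
By the CFL pumping lemma, s = uvxyz for some u, v, x, y, z with |vxy| ≤ p, |vy| ≥ 1, and uv^i xy^i z ∈ L for every i ≥ 0.
All symbols are a's, so only lengths matter: let k = |vy|, with 1 ≤ k ≤ |vxy| ≤ p.

Take i = 2: |uv²xy²z| = p² + k, and p² < p² + k ≤ p² + p < (p + 1)².
So the length lies strictly between consecutive squares and is not a perfect square; uv²xy²z ∉ L.

This contradicts the CFL pumping lemma, which requires uv^i xy^i z ∈ L for all i ≥ 0.
Hence L = {a^(n²) : n ≥ 0} is not context-free. ∎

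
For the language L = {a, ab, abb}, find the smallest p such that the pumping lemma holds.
p = 4

For a finite language L, the pumping lemma holds vacuously if p > max|s| for s ∈ L.

The longest string in L = {a, ab, abb} has length 3.
If p = 4, then no string s ∈ L has |s| ≥ p, so the condition is vacuously true.

The minimum pumping length is p = 4.

Why no smaller p works: for any p ≤ 3, the longest string s ∈ L has |s| = 3 ≥ p, so it would
have to be pumpable; but pumping up (i = 2, 3, ...) produces ever longer strings, which cannot all lie in the
finite language L. So the pumping property fails for every p ≤ 3.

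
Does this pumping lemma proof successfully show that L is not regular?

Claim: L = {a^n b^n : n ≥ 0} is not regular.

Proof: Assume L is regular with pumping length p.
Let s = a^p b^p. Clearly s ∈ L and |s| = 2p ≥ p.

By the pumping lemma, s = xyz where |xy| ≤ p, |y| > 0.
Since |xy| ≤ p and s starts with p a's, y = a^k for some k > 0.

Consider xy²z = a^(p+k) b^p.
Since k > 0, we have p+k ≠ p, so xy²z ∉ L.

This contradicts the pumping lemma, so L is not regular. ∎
The proof is correct.

This proof is valid because:
1. The string s = a^p b^p is correctly in L
2. The decomposition analysis is correct: y must consist only of a's
3. The contradiction is valid: pumping increases a's but not b's
4. The conclusion follows logically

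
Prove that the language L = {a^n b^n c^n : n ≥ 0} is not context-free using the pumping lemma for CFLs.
Assume for contradiction that L is context-free, and let p ≥ 1 be the pumping length given by the pumping lemma for CFLs.
Choose s = a^p b^p c^p. Then s ∈ L and |s| = 3p ≥ p.
By the CFL pumping lemma, s = uvxyz for some u, v, x, y, z with |vxy| ≤ p, |vy| ≥ 1, and uv^i xy^i z ∈ L for every i ≥ 0.

Because |vxy| ≤ p, the window vxy cannot contain both an a and a c: any substring of s containing both must include the entire block b^p plus at least one a and one c, so it has length ≥ p + 2 > p.
Hence at least one of the letters a, c does not occur in vy at all.

Take i = 0: the string uxz is obtained from s by deleting |vy| ≥ 1 symbols, so |uxz| = 3p − |vy| < 3p.
But the letter (a or c) that does not occur in vy still occurs exactly p times in uxz. Every string of L with exactly p copies of some letter is a^p b^p c^p, of length 3p. Since |uxz| < 3p, uxz ∉ L.

This contradicts the CFL pumping lemma, which requires uv^i xy^i z ∈ L for all i ≥ 0.
Hence L = {a^n b^n c^n : n ≥ 0} is not context-free. ∎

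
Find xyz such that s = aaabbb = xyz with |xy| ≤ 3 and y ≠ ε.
x = '', y = 'aa', z = 'abbb'

For s = aaabbb and p = 3, one valid decomposition is:
- x = '' (length 0)
- y = 'aa' (length 2)
- z = 'abbb' (length 4)

Verification:
- xyz = '' + 'aa' + 'abbb' = aaabbb ✓
- |xy| = 2 ≤ 3 ✓
- |y| = 2 > 0 ✓

All pumping lemma constraints are satisfied.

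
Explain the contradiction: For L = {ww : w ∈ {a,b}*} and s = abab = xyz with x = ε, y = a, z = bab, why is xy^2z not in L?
xy²z = aabab ∉ L

Pumping with i = 2 replaces y = a by y² = aa:
- Original: s = xyz = abab; abab splits into halves ab · ab, which are equal, so it is in L (w = ab)
- Pumped: xy²z = ε · aa · bab = aabab
- aabab has odd length 5, so it cannot be written as ww and is not in L

The pumping lemma would require xy²z ∈ L, so this decomposition yields a contradiction.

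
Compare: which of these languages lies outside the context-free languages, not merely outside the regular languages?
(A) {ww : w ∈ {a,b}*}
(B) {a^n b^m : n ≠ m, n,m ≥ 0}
(A) {ww : w ∈ {a,b}*}

(A) {ww : w ∈ {a,b}*} requires the CFL pumping lemma.

- {a^n b^m : n ≠ m, n,m ≥ 0} is context-free (but not regular)
  • Can be shown non-regular with the regular pumping lemma
  • After pumping a's, we can make n = m

- {ww : w ∈ {a,b}*} is NOT context-free
  • Requires the CFL pumping lemma to prove
  • Even a PDA cannot compare two arbitrary halves symbol by symbol; CFL pumping on a^p b^p a^p b^p fails

The CFL pumping lemma is "stronger" in that it can prove non-membership
in the larger class of context-free languages.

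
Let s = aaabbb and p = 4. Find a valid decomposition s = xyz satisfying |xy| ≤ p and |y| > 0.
x = '', y = 'a', z = 'aabbb'

For s = aaabbb and p = 4, one valid decomposition is:
- x = '' (length 0)
- y = 'a' (length 1)
- z = 'aabbb' (length 5)

Verification:
- xyz = '' + 'a' + 'aabbb' = aaabbb ✓
- |xy| = 1 ≤ 4 ✓
- |y| = 1 > 0 ✓

All pumping lemma constraints are satisfied.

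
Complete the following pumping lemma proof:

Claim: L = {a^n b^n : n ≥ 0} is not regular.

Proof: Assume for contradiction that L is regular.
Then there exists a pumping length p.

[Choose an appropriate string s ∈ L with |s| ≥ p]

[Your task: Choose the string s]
s = a^p b^p

This string is in L (has equal a's and b's) and has length 2p ≥ p.
Any decomposition xyz with |xy| ≤ p means y consists only of a's,
so pumping will unbalance the counts.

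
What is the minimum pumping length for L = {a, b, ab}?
p = 3

For a finite language L, the pumping lemma holds vacuously if p > max|s| for s ∈ L.

The longest string in L = {a, b, ab} has length 2.
If p = 3, then no string s ∈ L has |s| ≥ p, so the condition is vacuously true.

The minimum pumping length is p = 3.

Why no smaller p works: for any p ≤ 2, the longest string s ∈ L has |s| = 2 ≥ p, so it would
have to be pumpable; but pumping up (i = 2, 3, ...) produces ever longer strings, which cannot all lie in the
finite language L. So the pumping property fails for every p ≤ 2.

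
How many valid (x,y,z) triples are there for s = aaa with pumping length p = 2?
3

For s = 'aaa' with pumping length p = 2:

Constraints: |xy| ≤ 2, |y| > 0

Valid decompositions (|xy| ≤ p, |y| ≥ 1):
  • x='', y='a', z='aa'
  • x='a', y='a', z='a'
  • x='', y='aa', z='a'

Total count: 3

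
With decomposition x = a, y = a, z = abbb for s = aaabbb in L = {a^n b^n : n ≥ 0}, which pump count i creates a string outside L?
i = 0

xy⁰z = a · ε · abbb = aabbb; aabbb has 2 a's and 3 b's; 2 ≠ 3, so it is not in L.
(Other choices also work, e.g. i = 2, 3; only i = 1 is guaranteed to stay in L since xy¹z = s.)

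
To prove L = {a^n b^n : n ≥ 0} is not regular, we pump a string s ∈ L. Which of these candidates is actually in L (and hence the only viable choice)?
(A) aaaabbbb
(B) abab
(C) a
(A) aaaabbbb

The pumping lemma is applied to a string s that lies in L, so first check membership of each option:
- (A) aaaabbbb = a^4 b^4 has equal counts (4 = 4), so it is in L ✓
- (B) abab has an a after a b, so it is not of the form a^n b^n and is not in L ✗
- (C) a has 1 a's and 0 b's; 1 ≠ 0, so it is not in L ✗

Only (A) aaaabbbb is in L, so it is the only candidate that could play the role of s.
(In a complete proof one picks s in terms of the pumping length p so that |s| ≥ p is guaranteed; a fixed string like aaaabbbb illustrates the shape of such an s.)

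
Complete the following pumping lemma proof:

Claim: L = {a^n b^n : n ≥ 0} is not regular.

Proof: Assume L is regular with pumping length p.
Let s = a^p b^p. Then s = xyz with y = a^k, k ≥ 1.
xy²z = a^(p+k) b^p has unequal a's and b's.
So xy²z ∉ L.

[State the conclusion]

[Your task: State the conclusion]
This contradicts the pumping lemma for regular languages,
which guarantees xy^i z ∈ L for all i ≥ 0.

Since our assumption that L is regular leads to a contradiction,
we conclude that L = {a^n b^n : n ≥ 0} is NOT regular. ∎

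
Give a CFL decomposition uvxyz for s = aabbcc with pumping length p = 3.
u='aa', v='b', x='b', y='c', z='c'

For s = aabbcc with pumping length p = 3:

One valid decomposition:
- u = 'aa'
- v = 'b'
- x = 'b'
- y = 'c'
- z = 'c'

Verification:
- uvxyz = 'aa' + 'b' + 'b' + 'c' + 'c' = aabbcc ✓
- |vxy| = |'bbc'| = 3 ≤ 3 ✓
- |vy| = |'bc'| = 2 > 0 ✓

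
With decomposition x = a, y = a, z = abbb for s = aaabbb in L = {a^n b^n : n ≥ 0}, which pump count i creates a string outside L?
i = 3

xy³z = a · aaa · abbb = aaaaabbb; aaaaabbb has 5 a's and 3 b's; 5 ≠ 3, so it is not in L.
(Other choices also work, e.g. i = 0, 2; only i = 1 is guaranteed to stay in L since xy¹z = s.)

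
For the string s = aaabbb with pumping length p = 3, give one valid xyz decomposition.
x = '', y = 'aa', z = 'abbb'

For s = aaabbb and p = 3, one valid decomposition is:
- x = '' (length 0)
- y = 'aa' (length 2)
- z = 'abbb' (length 4)

Verification:
- xyz = '' + 'aa' + 'abbb' = aaabbb ✓
- |xy| = 2 ≤ 3 ✓
- |y| = 2 > 0 ✓

All pumping lemma constraints are satisfied.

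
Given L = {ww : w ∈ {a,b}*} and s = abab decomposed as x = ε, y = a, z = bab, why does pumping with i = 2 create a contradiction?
xy²z = aabab ∉ L

Pumping with i = 2 replaces y = a by y² = aa:
- Original: s = xyz = abab; abab splits into halves ab · ab, which are equal, so it is in L (w = ab)
- Pumped: xy²z = ε · aa · bab = aabab
- aabab has odd length 5, so it cannot be written as ww and is not in L

The pumping lemma would require xy²z ∈ L, so this decomposition yields a contradiction.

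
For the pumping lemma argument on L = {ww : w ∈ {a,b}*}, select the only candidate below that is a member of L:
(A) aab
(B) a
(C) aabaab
(C) aabaab

The pumping lemma is applied to a string s that lies in L, so first check membership of each option:
- (A) aab has odd length 3, so it cannot be written as ww and is not in L ✗
- (B) a has odd length 1, so it cannot be written as ww and is not in L ✗
- (C) aabaab splits into halves aab · aab, which are equal, so it is in L (w = aab) ✓

Only (C) aabaab is in L, so it is the only candidate that could play the role of s.
(In a complete proof one picks s in terms of the pumping length p so that |s| ≥ p is guaranteed; a fixed string like aabaab illustrates the shape of such an s.)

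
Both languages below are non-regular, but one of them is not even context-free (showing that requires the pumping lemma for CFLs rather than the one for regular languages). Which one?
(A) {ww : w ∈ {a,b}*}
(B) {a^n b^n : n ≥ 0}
(A) {ww : w ∈ {a,b}*}

(A) {ww : w ∈ {a,b}*} requires the CFL pumping lemma.

- {a^n b^n : n ≥ 0} is context-free (but not regular)
  • Can be shown non-regular with the regular pumping lemma
  • After pumping, the number of a's and b's become unequal

- {ww : w ∈ {a,b}*} is NOT context-free
  • Requires the CFL pumping lemma to prove
  • Cannot verify equality of two arbitrary substrings

The CFL pumping lemma is "stronger" in that it can prove non-membership
in the larger class of context-free languages.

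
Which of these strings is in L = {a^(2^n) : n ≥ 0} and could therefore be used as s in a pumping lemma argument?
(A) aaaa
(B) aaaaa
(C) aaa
(A) aaaa

The pumping lemma is applied to a string s that lies in L, so first check membership of each option:
- (A) aaaa has length 4 = 2^2, so it is in L ✓
- (B) aaaaa has length 5, strictly between 2^2 = 4 and 2^3 = 8, so it is not in L ✗
- (C) aaa has length 3, strictly between 2^1 = 2 and 2^2 = 4, so it is not in L ✗

Only (A) aaaa is in L, so it is the only candidate that could play the role of s.
(In a complete proof one picks s in terms of the pumping length p so that |s| ≥ p is guaranteed; a fixed string like aaaa illustrates the shape of such an s.)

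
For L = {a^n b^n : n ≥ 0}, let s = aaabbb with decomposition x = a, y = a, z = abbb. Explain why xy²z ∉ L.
xy²z = aaaabbb ∉ L

Pumping with i = 2 replaces y = a by y² = aa:
- Original: s = xyz = aaabbb; aaabbb = a^3 b^3 has equal counts (3 = 3), so it is in L
- Pumped: xy²z = a · aa · abbb = aaaabbb
- aaaabbb has 4 a's and 3 b's; 4 ≠ 3, so it is not in L

The pumping lemma would require xy²z ∈ L, so this decomposition yields a contradiction.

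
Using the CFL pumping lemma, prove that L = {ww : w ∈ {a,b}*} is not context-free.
Assume for contradiction that L is context-free, and let p ≥ 1 be the pumping length given by the pumping lemma for CFLs.
Choose s = a^p b^p a^p b^p. Then s ∈ L (take w = a^p b^p) and |s| = 4p ≥ p.
By the CFL pumping lemma, s = uvxyz for some u, v, x, y, z with |vxy| ≤ p, |vy| ≥ 1, and uv^i xy^i z ∈ L for every i ≥ 0.

Write s as four blocks A₁ B₁ A₂ B₂ with A₁ = A₂ = a^p and B₁ = B₂ = b^p. Since |vxy| ≤ p, the window vxy lies inside at most two adjacent blocks. Take i = 0 and let t = uxz, so |t| = 4p − |vy| with 1 ≤ |vy| ≤ p. If |t| is odd, t ∉ L immediately, so assume |vy| is even (hence |vy| ≥ 2) and |t|/2 = 2p − |vy|/2, which satisfies p ≤ |t|/2 ≤ 2p − 1.

Case 1 (vxy inside A₁B₁): t = a^(p−j) b^(p−l) a^p b^p with j + l = |vy|. The second half of t has length < 2p, so it is a suffix of the trailing a^p b^p and ends in b; the first half is a^(p−j) b^(p−l) a^((j+l)/2), which ends in a because (j+l)/2 ≥ 1. The halves differ, so t ∉ L.

Case 2 (vxy inside B₁A₂, straddling the middle): t = a^p b^(p−j) a^(p−l) b^p with j + l = |vy|. If t = ww, then w is a prefix of t of length ≥ p, so w begins with a^p; and w is a suffix of t of length ≥ p, so w ends with b^p. That forces |w| ≥ 2p, contradicting |w| = |t|/2 ≤ 2p − 1. So t ∉ L.

Case 3 (vxy inside A₂B₂): t = a^p b^p a^(p−j) b^(p−l) with j + l = |vy|. The first half of t is a prefix of a^p b^p, so it begins with a; the second half is b^((j+l)/2) a^(p−j) b^(p−l), which begins with b. The halves differ, so t ∉ L.

In every case uv⁰xy⁰z = uxz ∉ L.

This contradicts the CFL pumping lemma, which requires uv^i xy^i z ∈ L for all i ≥ 0.
Hence L = {ww : w ∈ {a,b}*} is not context-free. ∎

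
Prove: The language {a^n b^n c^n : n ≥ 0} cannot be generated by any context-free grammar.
Assume for contradiction that L is context-free, and let p ≥ 1 be the pumping length given by the pumping lemma for CFLs.
Choose s = a^p b^p c^p. Then s ∈ L and |s| = 3p ≥ p.
By the CFL pumping lemma, s = uvxyz for some u, v, x, y, z with |vxy| ≤ p, |vy| ≥ 1, and uv^i xy^i z ∈ L for every i ≥ 0.

Because |vxy| ≤ p, the window vxy cannot contain both an a and a c: any substring of s containing both must include the entire block b^p plus at least one a and one c, so it has length ≥ p + 2 > p.
Hence at least one of the letters a, c does not occur in vy at all.

Take i = 0: the string uxz is obtained from s by deleting |vy| ≥ 1 symbols, so |uxz| = 3p − |vy| < 3p.
But the letter (a or c) that does not occur in vy still occurs exactly p times in uxz. Every string of L with exactly p copies of some letter is a^p b^p c^p, of length 3p. Since |uxz| < 3p, uxz ∉ L.

This contradicts the CFL pumping lemma, which requires uv^i xy^i z ∈ L for all i ≥ 0.
Hence L = {a^n b^n c^n : n ≥ 0} is not context-free. ∎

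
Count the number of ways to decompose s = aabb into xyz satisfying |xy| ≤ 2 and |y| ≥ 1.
3

For s = 'aabb' with pumping length p = 2:

Constraints: |xy| ≤ 2, |y| > 0

Valid decompositions (|xy| ≤ p, |y| ≥ 1):
  • x='', y='a', z='abb'
  • x='a', y='a', z='bb'
  • x='', y='aa', z='bb'

Total count: 3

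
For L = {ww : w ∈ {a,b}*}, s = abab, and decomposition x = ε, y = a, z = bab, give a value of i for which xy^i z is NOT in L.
i = 2

xy²z = ε · aa · bab = aabab; aabab has odd length 5, so it cannot be written as ww and is not in L.
(Other choices also work, e.g. i = 0, 3; only i = 1 is guaranteed to stay in L since xy¹z = s.)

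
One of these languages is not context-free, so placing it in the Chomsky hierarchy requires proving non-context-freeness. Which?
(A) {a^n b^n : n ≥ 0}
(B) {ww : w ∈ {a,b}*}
(B) {ww : w ∈ {a,b}*}

(B) {ww : w ∈ {a,b}*} requires the CFL pumping lemma.

- {a^n b^n : n ≥ 0} is context-free (but not regular)
  • Can be shown non-regular with the regular pumping lemma
  • After pumping, the number of a's and b's become unequal

- {ww : w ∈ {a,b}*} is NOT context-free
  • Requires the CFL pumping lemma to prove
  • Even a PDA cannot compare two arbitrary halves symbol by symbol; CFL pumping on a^p b^p a^p b^p fails

The CFL pumping lemma is "stronger" in that it can prove non-membership
in the larger class of context-free languages.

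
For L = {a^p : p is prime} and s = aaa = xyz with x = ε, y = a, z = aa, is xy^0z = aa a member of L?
Yes

xy⁰z = ε · ε · aa = aa.
aa has length 2, which is prime, so it is in L.
(A single pumped string landing in L is not a contradiction by itself; a non-regularity proof needs some i for which xy^i z ∉ L, for every admissible decomposition.)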